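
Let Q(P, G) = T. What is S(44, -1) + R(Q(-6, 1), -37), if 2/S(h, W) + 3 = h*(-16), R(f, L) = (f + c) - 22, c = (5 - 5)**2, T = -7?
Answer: -20505/707 ≈ -29.003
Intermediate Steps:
Q(P, G) = -7
c = 0 (c = 0**2 = 0)
R(f, L) = -22 + f (R(f, L) = (f + 0) - 22 = f - 22 = -22 + f)
S(h, W) = 2/(-3 - 16*h) (S(h, W) = 2/(-3 + h*(-16)) = 2/(-3 - 16*h))
S(44, -1) + R(Q(-6, 1), -37) = -2/(3 + 16*44) + (-22 - 7) = -2/(3 + 704) - 29 = -2/707 - 29 = -20505/707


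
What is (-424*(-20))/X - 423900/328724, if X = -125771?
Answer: -14025476605/10335986551 ≈ -1.3570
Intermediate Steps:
(-424*(-20))/X - 423900/328724 = -424*(-20)/(-125771) - 423900/328724 = 8480*(-1/125771) - 423900*1/328724 = -8480/125771 - 105975/82181 = -14025476605/10335986551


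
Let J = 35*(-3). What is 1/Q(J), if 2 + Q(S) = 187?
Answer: 1/185 ≈ 0.0054054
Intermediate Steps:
J = -105
Q(S) = 185 (Q(S) = -2 + 187 = 185)
1/Q(J) = 1/185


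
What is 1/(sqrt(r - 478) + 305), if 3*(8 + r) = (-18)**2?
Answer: 305/93403 - 3*I*sqrt(42)/93403 ≈ 0.0032654 - 0.00020815*I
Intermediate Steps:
r = 100 (r = -8 + (1/3)*(-18)**2 = -8 + (1/3)*324 = -8 + 108 = 100)
1/(sqrt(r - 478) + 305) = 1/(sqrt(100 - 478) + 305) = 1/(sqrt(-378) + 305) = 1/(3*I*sqrt(42) + 305) = 1/(305 + 3*I*sqrt(42))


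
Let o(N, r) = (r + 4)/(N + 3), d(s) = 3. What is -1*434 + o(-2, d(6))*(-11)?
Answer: -511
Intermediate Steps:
o(N, r) = (4 + r)/(3 + N)
-1*434 + o(-2, d(6))*(-11) = -1*434 + ((4 + 3)/(3 - 2))*(-11) = -434 + (7/1)*(-11) = -434 + (1*7)*(-11) = -434 + 7*(-11) = -434 - 77 = -511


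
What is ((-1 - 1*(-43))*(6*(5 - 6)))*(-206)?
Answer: 51912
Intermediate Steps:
((-1 - 1*(-43))*(6*(5 - 6)))*(-206) = ((-1 + 43)*(6*(-1)))*(-206) = (42*(-6))*(-206) = -252*(-206) = 51912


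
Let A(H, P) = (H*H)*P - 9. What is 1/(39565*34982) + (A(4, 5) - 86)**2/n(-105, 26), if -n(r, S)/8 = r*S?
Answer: 10380471953/1007597740240 ≈ 0.010302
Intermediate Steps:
n(r, S) = -8*S*r (n(r, S) = -8*r*S = -8*S*r)
A(H, P) = -9 + P*H**2 (A(H, P) = H**2*P - 9 = P*H**2 - 9 = -9 + P*H**2)
1/(39565*34982) + (A(4, 5) - 86)**2/n(-105, 26) = 1/(39565*34982) + ((-9 + 5*4**2) - 86)**2/((-8*26*(-105))) = (1/39565)*(1/34982) + ((-9 + 5*16) - 86)**2/21840 = 1/1384062830 + ((-9 + 80) - 86)**2*(1/21840) = 1/1384062830 + (71 - 86)**2*(1/21840) = 1/1384062830 + (-15)**2*(1/21840) = 1/1384062830 + 225*(1/21840) = 1/1384062830 + 15/1456 = 10380471953/1007597740240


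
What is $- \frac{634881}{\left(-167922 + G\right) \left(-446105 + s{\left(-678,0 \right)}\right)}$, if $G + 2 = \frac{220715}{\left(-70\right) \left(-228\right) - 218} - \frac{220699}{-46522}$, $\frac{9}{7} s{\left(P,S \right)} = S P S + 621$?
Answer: $- \frac{116238667792611}{13699009117835213884} \approx -8.4852 \cdot 10^{-6}$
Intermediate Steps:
$s{\left(P,S \right)} = 483 + \frac{7 P S^{2}}{9}$ ($s{\left(P,S \right)} = \frac{7 \left(S P S + 621\right)}{9} = \frac{7 \left(P S S + 621\right)}{9} = \frac{7 \left(P S^{2} + 621\right)}{9} = \frac{7 \left(621 + P S^{2}\right)}{9} = 483 + \frac{7 P S^{2}}{9}$)
$G = \frac{3069412060}{183087331}$ ($G = -2 - \left(- \frac{220699}{46522} - \frac{220715}{\left(-70\right) \left(-228\right) - 218}\right) = -2 - \left(- \frac{220699}{46522} - \frac{220715}{15960 - 218}\right) = -2 + \left(\frac{220715}{15742} + \frac{220699}{46522}\right) = -2 + \frac{3435586722}{183087331} = \frac{3069412060}{183087331} \approx 16.765$)
$- \frac{634881}{\left(-167922 + G\right) \left(-446105 + s{\left(-678,0 \right)}\right)} = - \frac{634881}{\left(-167922 + \frac{3069412060}{183087331}\right) \left(-446105 + \left(483 + \frac{7}{9} \left(-678\right) 0^{2}\right)\right)} = - \frac{634881}{\left(- \frac{30741321384122}{183087331}\right) \left(-446105 + \left(483 + \frac{7}{9} \left(-678\right) 0\right)\right)} = - \frac{634881}{\left(- \frac{30741321384122}{183087331}\right) \left(-446105 + \left(483 + 0\right)\right)} = - \frac{634881}{\left(- \frac{30741321384122}{183087331}\right) \left(-446105 + 483\right)} = - \frac{634881}{\left(- \frac{30741321384122}{183087331}\right) \left(-445622\right)} = - \frac{634881}{\frac{13699009117835213884}{183087331}} = \left(-634881\right) \frac{183087331}{13699009117835213884} = - \frac{116238667792611}{13699009117835213884}$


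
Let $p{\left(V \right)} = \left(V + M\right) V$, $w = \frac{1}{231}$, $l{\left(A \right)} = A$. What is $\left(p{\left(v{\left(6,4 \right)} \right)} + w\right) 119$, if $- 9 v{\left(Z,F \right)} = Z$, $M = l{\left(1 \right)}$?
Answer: $- \frac{2567}{99} \approx -25.929$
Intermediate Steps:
$M = 1$
$v{\left(Z,F \right)} = - \frac{Z}{9}$
$w = \frac{1}{231} \approx 0.004329$
$p{\left(V \right)} = V \left(1 + V\right)$ ($p{\left(V \right)} = \left(V + 1\right) V = \left(1 + V\right) V = V \left(1 + V\right)$)
$\left(p{\left(v{\left(6,4 \right)} \right)} + w\right) 119 = \left(\left(- \frac{1}{9}\right) 6 \left(1 - \frac{2}{3}\right) + \frac{1}{231}\right) 119 = \left(- \frac{2 \left(1 - \frac{2}{3}\right)}{3} + \frac{1}{231}\right) 119 = \left(\left(- \frac{2}{3}\right) \frac{1}{3} + \frac{1}{231}\right) 119 = \left(- \frac{2}{9} + \frac{1}{231}\right) 119 = \left(- \frac{151}{693}\right) 119 = - \frac{2567}{99}$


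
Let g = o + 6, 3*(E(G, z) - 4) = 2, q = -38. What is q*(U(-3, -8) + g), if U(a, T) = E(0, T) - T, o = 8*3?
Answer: -4864/3 ≈ -1621.3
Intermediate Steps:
o = 24
E(G, z) = 14/3 (E(G, z) = 4 + (1/3)*2 = 4 + 2/3 = 14/3)
g = 30 (g = 24 + 6 = 30)
U(a, T) = 14/3 - T
q*(U(-3, -8) + g) = -38*((14/3 - 1*(-8)) + 30) = -38*((14/3 + 8) + 30) = -38*(38/3 + 30) = -38*128/3 = -4864/3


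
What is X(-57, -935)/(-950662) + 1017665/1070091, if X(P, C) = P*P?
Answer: 87634428961/92481350022 ≈ 0.94759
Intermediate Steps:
X(P, C) = P²
X(-57, -935)/(-950662) + 1017665/1070091 = (-57)²/(-950662) + 1017665/1070091 = 3249*(-1/950662) + 1017665*(1/1070091) = -3249/950662 + 92515/97281 = 87634428961/92481350022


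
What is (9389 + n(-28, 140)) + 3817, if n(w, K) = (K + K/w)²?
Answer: 31431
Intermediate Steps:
(9389 + n(-28, 140)) + 3817 = (9389 + 140²*(1 - 28)²/(-28)²) + 3817 = (9389 + 19600*(1/784)*(-27)²) + 3817 = (9389 + 19600*(1/784)*729) + 3817 = (9389 + 18225) + 3817 = 27614 + 3817 = 31431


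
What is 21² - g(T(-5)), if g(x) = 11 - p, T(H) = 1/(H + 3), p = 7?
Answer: 437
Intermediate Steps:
T(H) = 1/(3 + H)
g(x) = 4 (g(x) = 11 - 1*7 = 11 - 7 = 4)
21² - g(T(-5)) = 21² - 1*4 = 441 - 4 = 437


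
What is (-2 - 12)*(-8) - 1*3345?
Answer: -3233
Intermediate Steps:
(-2 - 12)*(-8) - 1*3345 = -14*(-8) - 3345 = 112 - 3345 = -3233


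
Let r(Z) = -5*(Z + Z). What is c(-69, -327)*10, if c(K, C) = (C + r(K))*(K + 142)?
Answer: 264990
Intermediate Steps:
r(Z) = -10*Z
c(K, C) = (142 + K)*(C - 10*K) (c(K, C) = (C - 10*K)*(K + 142) = (C - 10*K)*(142 + K) = (142 + K)*(C - 10*K))
c(-69, -327)*10 = (-1420*(-69) - 10*(-69)² + 142*(-327) - 327*(-69))*10 = (97980 - 10*4761 - 46434 + 22563)*10 = (97980 - 47610 - 46434 + 22563)*10 = 26499*10 = 264990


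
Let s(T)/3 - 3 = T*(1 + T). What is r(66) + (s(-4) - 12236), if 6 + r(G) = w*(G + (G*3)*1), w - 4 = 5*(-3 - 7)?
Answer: -24341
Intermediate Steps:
s(T) = 9 + 3*T*(1 + T) (s(T) = 9 + 3*(T*(1 + T)) = 9 + 3*T*(1 + T))
w = -46 (w = 4 + 5*(-3 - 7) = 4 + 5*(-10) = 4 - 50 = -46)
r(G) = -6 - 184*G (r(G) = -6 - 46*(G + (G*3)*1) = -6 - 46*(G + (3*G)*1) = -6 - 46*(G + 3*G) = -6 - 184*G)
r(66) + (s(-4) - 12236) = (-6 - 184*66) + ((9 + 3*(-4) + 3*(-4)**2) - 12236) = (-6 - 12144) + ((9 - 12 + 3*16) - 12236) = -12150 + ((9 - 12 + 48) - 12236) = -12150 + (45 - 12236) = -12150 - 12191 = -24341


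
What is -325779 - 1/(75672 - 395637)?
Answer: -104237877734/319965 ≈ -3.2578e+5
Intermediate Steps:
-325779 - 1/(75672 - 395637) = -325779 - 1/(-319965) = -325779 - 1*(-1/319965) = -325779 + 1/319965 = -104237877734/319965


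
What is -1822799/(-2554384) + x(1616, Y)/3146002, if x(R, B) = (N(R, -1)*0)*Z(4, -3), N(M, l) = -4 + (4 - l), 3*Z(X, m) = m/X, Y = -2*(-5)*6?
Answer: 1822799/2554384 ≈ 0.71360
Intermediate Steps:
Y = 60 (Y = 10*6 = 60)
Z(X, m) = m/(3*X) (Z(X, m) = (m/X)/3 = m/(3*X))
N(M, l) = -l
x(R, B) = 0 (x(R, B) = (-1*(-1)*0)*((⅓)*(-3)/4) = (1*0)*((⅓)*(-3)*(¼)) = 0*(-¼) = 0)
-1822799/(-2554384) + x(1616, Y)/3146002 = -1822799/(-2554384) + 0/3146002 = -1822799*(-1/2554384) + 0*(1/3146002) = 1822799/2554384 + 0 = 1822799/2554384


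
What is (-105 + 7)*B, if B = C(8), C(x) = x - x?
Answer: 0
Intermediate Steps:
C(x) = 0
B = 0
(-105 + 7)*B = (-105 + 7)*0 = -98*0 = 0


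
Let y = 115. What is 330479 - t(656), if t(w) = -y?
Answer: 330594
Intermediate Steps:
t(w) = -115 (t(w) = -1*115 = -115)
330479 - t(656) = 330479 - 1*(-115) = 330479 + 115 = 330594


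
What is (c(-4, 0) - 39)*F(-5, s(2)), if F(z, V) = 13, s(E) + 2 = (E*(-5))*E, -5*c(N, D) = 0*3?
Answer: -507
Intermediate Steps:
c(N, D) = 0 (c(N, D) = -0*3 = -1/5*0 = 0)
s(E) = -2 - 5*E**2 (s(E) = -2 + (E*(-5))*E = -2 + (-5*E)*E = -2 - 5*E**2)
(c(-4, 0) - 39)*F(-5, s(2)) = (0 - 39)*13 = -39*13 = -507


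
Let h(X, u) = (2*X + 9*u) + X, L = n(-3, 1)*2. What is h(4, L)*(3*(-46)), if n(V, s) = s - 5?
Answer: 8280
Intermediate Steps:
n(V, s) = -5 + s
L = -8 (L = (-5 + 1)*2 = -4*2 = -8)
h(X, u) = 3*X + 9*u
h(4, L)*(3*(-46)) = (3*4 + 9*(-8))*(3*(-46)) = (12 - 72)*(-138) = -60*(-138) = 8280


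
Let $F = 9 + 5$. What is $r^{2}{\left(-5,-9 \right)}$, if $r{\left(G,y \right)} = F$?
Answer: $196$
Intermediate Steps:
$F = 14$
$r{\left(G,y \right)} = 14$
$r^{2}{\left(-5,-9 \right)} = 14^{2} = 196$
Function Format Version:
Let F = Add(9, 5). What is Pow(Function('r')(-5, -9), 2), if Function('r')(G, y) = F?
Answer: 196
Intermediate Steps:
F = 14
Function('r')(G, y) = 14
Pow(Function('r')(-5, -9), 2) = Pow(14, 2) = 196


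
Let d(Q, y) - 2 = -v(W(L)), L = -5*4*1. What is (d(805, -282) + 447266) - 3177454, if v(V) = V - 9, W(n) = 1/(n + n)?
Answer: -109207079/40 ≈ -2.7302e+6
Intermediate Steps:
L = -20 (L = -20*1 = -20)
W(n) = 1/(2*n)
v(V) = -9 + V
d(Q, y) = 441/40 (d(Q, y) = 2 - (-9 + (1/2)/(-20)) = 2 - (-9 + (1/2)*(-1/20)) = 2 - (-9 - 1/40) = 2 - 1*(-361/40) = 2 + 361/40 = 441/40)
(d(805, -282) + 447266) - 3177454 = (441/40 + 447266) - 3177454 = 17891081/40 - 3177454 = -109207079/40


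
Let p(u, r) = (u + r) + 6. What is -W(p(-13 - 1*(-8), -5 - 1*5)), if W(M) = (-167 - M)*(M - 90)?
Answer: -15642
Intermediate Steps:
p(u, r) = 6 + r + u (p(u, r) = (r + u) + 6 = 6 + r + u)
W(M) = (-167 - M)*(-90 + M)
-W(p(-13 - 1*(-8), -5 - 1*5)) = -(15030 - (6 + (-5 - 1*5) + (-13 - 1*(-8)))² - 77*(6 + (-5 - 1*5) + (-13 - 1*(-8)))) = -(15030 - (6 + (-5 - 5) + (-13 + 8))² - 77*(6 + (-5 - 5) + (-13 + 8))) = -(15030 - (6 - 10 - 5)² - 77*(6 - 10 - 5)) = -(15030 - 1*(-9)² - 77*(-9)) = -(15030 - 1*81 + 693) = -(15030 - 81 + 693) = -1*15642 = -15642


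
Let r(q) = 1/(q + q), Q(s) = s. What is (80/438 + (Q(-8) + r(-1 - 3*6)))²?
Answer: 4260825625/69255684 ≈ 61.523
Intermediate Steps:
r(q) = 1/(2*q)
(80/438 + (Q(-8) + r(-1 - 3*6)))² = (80/438 + (-8 + 1/(2*(-1 - 3*6))))² = (80*(1/438) + (-8 + 1/(2*(-1 - 18))))² = (40/219 + (-8 + (½)/(-19)))² = (40/219 + (-8 + (½)*(-1/19)))² = (40/219 + (-8 - 1/38))² = (40/219 - 305/38)² = (-65275/8322)² = 4260825625/69255684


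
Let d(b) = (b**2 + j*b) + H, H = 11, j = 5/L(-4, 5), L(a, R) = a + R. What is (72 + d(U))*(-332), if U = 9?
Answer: -69388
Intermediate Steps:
L(a, R) = R + a
j = 5 (j = 5/(5 - 4) = 5/1 = 5*1 = 5)
d(b) = 11 + b**2 + 5*b (d(b) = (b**2 + 5*b) + 11 = 11 + b**2 + 5*b)
(72 + d(U))*(-332) = (72 + (11 + 9**2 + 5*9))*(-332) = (72 + (11 + 81 + 45))*(-332) = (72 + 137)*(-332) = 209*(-332) = -69388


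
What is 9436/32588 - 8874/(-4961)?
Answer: 83999477/40417267 ≈ 2.0783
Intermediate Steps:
9436/32588 - 8874/(-4961) = 9436*(1/32588) - 8874*(-1/4961) = 2359/8147 + 8874/4961 = 83999477/40417267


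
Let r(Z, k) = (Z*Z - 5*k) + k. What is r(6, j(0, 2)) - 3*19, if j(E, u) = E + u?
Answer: -29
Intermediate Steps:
r(Z, k) = Z² - 4*k (r(Z, k) = (Z² - 5*k) + k = Z² - 4*k)
r(6, j(0, 2)) - 3*19 = (6² - 4*(0 + 2)) - 3*19 = (36 - 4*2) - 57 = (36 - 8) - 57 = 28 - 57 = -29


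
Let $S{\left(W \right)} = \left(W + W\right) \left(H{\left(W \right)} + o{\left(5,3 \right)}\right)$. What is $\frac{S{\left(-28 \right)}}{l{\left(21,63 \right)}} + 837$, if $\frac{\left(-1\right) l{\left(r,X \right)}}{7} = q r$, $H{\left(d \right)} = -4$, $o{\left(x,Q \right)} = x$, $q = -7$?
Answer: $\frac{123031}{147} \approx 836.95$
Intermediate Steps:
$l{\left(r,X \right)} = 49 r$ ($l{\left(r,X \right)} = - 7 \left(- 7 r\right) = 49 r$)
$S{\left(W \right)} = 2 W$ ($S{\left(W \right)} = \left(W + W\right) \left(-4 + 5\right) = 2 W 1 = 2 W$)
$\frac{S{\left(-28 \right)}}{l{\left(21,63 \right)}} + 837 = \frac{2 \left(-28\right)}{49 \cdot 21} + 837 = - \frac{56}{1029} + 837 = \left(-56\right) \frac{1}{1029} + 837 = - \frac{8}{147} + 837 = \frac{123031}{147}$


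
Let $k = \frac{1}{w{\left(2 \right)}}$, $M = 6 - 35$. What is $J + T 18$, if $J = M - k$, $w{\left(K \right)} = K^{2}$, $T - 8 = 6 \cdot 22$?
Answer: $\frac{9963}{4} \approx 2490.8$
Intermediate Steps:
$T = 140$ ($T = 8 + 6 \cdot 22 = 8 + 132 = 140$)
$M = -29$ ($M = 6 - 35 = -29$)
$k = \frac{1}{4}$ ($k = \frac{1}{2^{2}} = \frac{1}{4} \approx 0.25$)
$J = - \frac{117}{4}$ ($J = -29 - \frac{1}{4} = - \frac{117}{4} \approx -29.25$)
$J + T 18 = - \frac{117}{4} + 140 \cdot 18 = - \frac{117}{4} + 2520 = \frac{9963}{4}$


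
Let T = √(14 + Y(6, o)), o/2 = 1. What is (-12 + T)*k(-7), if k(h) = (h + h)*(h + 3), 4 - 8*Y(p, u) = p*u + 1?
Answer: -672 + 14*√206 ≈ -471.06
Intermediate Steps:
o = 2 (o = 2*1 = 2)
Y(p, u) = 3/8 - p*u/8 (Y(p, u) = ½ - (p*u + 1)/8 = ½ - (1 + p*u)/8 = ½ + (-⅛ - p*u/8) = 3/8 - p*u/8)
T = √206/4 (T = √(14 + (3/8 - ⅛*6*2)) = √(14 + (3/8 - 3/2)) = √(14 - 9/8) = √(103/8) = √206/4 ≈ 3.5882)
k(h) = 2*h*(3 + h) (k(h) = (2*h)*(3 + h) = 2*h*(3 + h))
(-12 + T)*k(-7) = (-12 + √206/4)*(2*(-7)*(3 - 7)) = (-12 + √206/4)*(2*(-7)*(-4)) = (-12 + √206/4)*56 = -672 + 14*√206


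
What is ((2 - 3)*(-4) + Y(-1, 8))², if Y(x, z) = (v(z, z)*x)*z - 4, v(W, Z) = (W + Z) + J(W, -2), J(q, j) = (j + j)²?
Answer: 65536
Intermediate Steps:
J(q, j) = 4*j² (J(q, j) = (2*j)² = 4*j²)
v(W, Z) = 16 + W + Z (v(W, Z) = (W + Z) + 4*(-2)² = (W + Z) + 4*4 = (W + Z) + 16 = 16 + W + Z)
Y(x, z) = -4 + x*z*(16 + 2*z) (Y(x, z) = ((16 + z + z)*x)*z - 4 = ((16 + 2*z)*x)*z - 4 = (x*(16 + 2*z))*z - 4 = x*z*(16 + 2*z) - 4 = -4 + x*z*(16 + 2*z))
((2 - 3)*(-4) + Y(-1, 8))² = ((2 - 3)*(-4) + (-4 + 2*(-1)*8*(8 + 8)))² = (-1*(-4) + (-4 + 2*(-1)*8*16))² = (4 + (-4 - 256))² = (4 - 260)² = (-256)² = 65536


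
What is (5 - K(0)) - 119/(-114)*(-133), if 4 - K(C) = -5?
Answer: -857/6 ≈ -142.83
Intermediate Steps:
K(C) = 9 (K(C) = 4 - 1*(-5) = 4 + 5 = 9)
(5 - K(0)) - 119/(-114)*(-133) = (5 - 1*9) - 119/(-114)*(-133) = (5 - 9) - 119*(-1/114)*(-133) = -4 + (119/114)*(-133) = -4 - 833/6 = -857/6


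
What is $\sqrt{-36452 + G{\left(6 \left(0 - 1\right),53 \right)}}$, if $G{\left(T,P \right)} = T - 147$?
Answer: $i \sqrt{36605} \approx 191.32 i$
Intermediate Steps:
$G{\left(T,P \right)} = -147 + T$
$\sqrt{-36452 + G{\left(6 \left(0 - 1\right),53 \right)}} = \sqrt{-36452 - \left(147 - 6 \left(0 - 1\right)\right)} = \sqrt{-36452 + \left(-147 + 6 \left(-1\right)\right)} = \sqrt{-36452 - 153} = \sqrt{-36605} = i \sqrt{36605}$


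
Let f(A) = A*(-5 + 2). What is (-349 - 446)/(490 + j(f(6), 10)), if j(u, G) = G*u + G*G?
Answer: -159/82 ≈ -1.9390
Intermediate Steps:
f(A) = -3*A (f(A) = A*(-3) = -3*A)
j(u, G) = G**2 + G*u (j(u, G) = G*u + G**2 = G**2 + G*u)
(-349 - 446)/(490 + j(f(6), 10)) = (-349 - 446)/(490 + 10*(10 - 3*6)) = -795/(490 + 10*(10 - 18)) = -795/(490 + 10*(-8)) = -795/(490 - 80) = -795/410 = -795*1/410 = -159/82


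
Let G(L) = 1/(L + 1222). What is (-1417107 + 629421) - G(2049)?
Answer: -2576520907/3271 ≈ -7.8769e+5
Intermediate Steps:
G(L) = 1/(1222 + L)
(-1417107 + 629421) - G(2049) = (-1417107 + 629421) - 1/(1222 + 2049) = -787686 - 1/3271 = -2576520907/3271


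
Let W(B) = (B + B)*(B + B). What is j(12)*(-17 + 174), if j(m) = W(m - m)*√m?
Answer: 0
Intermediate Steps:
W(B) = 4*B² (W(B) = (2*B)*(2*B) = 4*B²)
j(m) = 0 (j(m) = (4*(m - m)²)*√m = (4*0²)*√m = (4*0)*√m = 0*√m = 0)
j(12)*(-17 + 174) = 0*(-17 + 174) = 0*157 = 0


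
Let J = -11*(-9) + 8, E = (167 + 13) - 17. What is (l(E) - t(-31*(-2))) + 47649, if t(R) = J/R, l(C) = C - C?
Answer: 2954131/62 ≈ 47647.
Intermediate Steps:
E = 163 (E = 180 - 17 = 163)
l(C) = 0
J = 107 (J = 99 + 8 = 107)
t(R) = 107/R
(l(E) - t(-31*(-2))) + 47649 = (0 - 107/((-31*(-2)))) + 47649 = (0 - 107/62) + 47649 = -107/62 + 47649 = 2954131/62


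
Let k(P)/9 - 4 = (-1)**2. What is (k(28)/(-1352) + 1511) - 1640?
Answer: -174453/1352 ≈ -129.03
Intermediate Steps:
k(P) = 45 (k(P) = 36 + 9*(-1)**2 = 36 + 9*1 = 36 + 9 = 45)
(k(28)/(-1352) + 1511) - 1640 = (45/(-1352) + 1511) - 1640 = (45*(-1/1352) + 1511) - 1640 = (-45/1352 + 1511) - 1640 = 2042827/1352 - 1640 = -174453/1352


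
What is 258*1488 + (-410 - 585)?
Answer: 382909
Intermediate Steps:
258*1488 + (-410 - 585) = 383904 - 995 = 382909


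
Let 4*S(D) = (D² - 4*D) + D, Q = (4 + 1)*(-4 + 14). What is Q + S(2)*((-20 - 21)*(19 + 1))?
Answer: 460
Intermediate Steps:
Q = 50 (Q = 5*10 = 50)
S(D) = -3*D/4 + D²/4 (S(D) = ((D² - 4*D) + D)/4 = (D² - 3*D)/4 = -3*D/4 + D²/4)
Q + S(2)*((-20 - 21)*(19 + 1)) = 50 + ((¼)*2*(-3 + 2))*((-20 - 21)*(19 + 1)) = 50 + ((¼)*2*(-1))*(-41*20) = 50 - ½*(-820) = 50 + 410 = 460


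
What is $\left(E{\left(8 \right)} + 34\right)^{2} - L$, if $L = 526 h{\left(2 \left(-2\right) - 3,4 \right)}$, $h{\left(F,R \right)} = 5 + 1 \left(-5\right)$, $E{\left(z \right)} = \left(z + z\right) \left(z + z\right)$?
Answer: $84100$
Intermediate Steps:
$E{\left(z \right)} = 4 z^{2}$ ($E{\left(z \right)} = 2 z 2 z = 4 z^{2}$)
$h{\left(F,R \right)} = 0$ ($h{\left(F,R \right)} = 5 - 5 = 0$)
$L = 0$ ($L = 526 \cdot 0 = 0$)
$\left(E{\left(8 \right)} + 34\right)^{2} - L = \left(4 \cdot 8^{2} + 34\right)^{2} - 0 = \left(4 \cdot 64 + 34\right)^{2} + 0 = \left(256 + 34\right)^{2} + 0 = 290^{2} + 0 = 84100 + 0 = 84100$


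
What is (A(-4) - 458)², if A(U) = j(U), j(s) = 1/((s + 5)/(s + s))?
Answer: 217156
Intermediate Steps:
j(s) = 2*s/(5 + s) (j(s) = 1/((5 + s)/((2*s))) = 1/((5 + s)*(1/(2*s))) = 1/((5 + s)/(2*s)) = 2*s/(5 + s))
A(U) = 2*U/(5 + U)
(A(-4) - 458)² = (2*(-4)/(5 - 4) - 458)² = (2*(-4)/1 - 458)² = (2*(-4)*1 - 458)² = (-8 - 458)² = (-466)² = 217156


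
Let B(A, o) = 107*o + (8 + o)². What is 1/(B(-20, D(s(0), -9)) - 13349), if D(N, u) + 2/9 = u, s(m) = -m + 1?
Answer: -81/1161077 ≈ -6.9763e-5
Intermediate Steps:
s(m) = 1 - m
D(N, u) = -2/9 + u
B(A, o) = (8 + o)² + 107*o
1/(B(-20, D(s(0), -9)) - 13349) = 1/(((8 + (-2/9 - 9))² + 107*(-2/9 - 9)) - 13349) = 1/(((8 - 83/9)² + 107*(-83/9)) - 13349) = 1/(((-11/9)² - 8881/9) - 13349) = 1/((121/81 - 8881/9) - 13349) = 1/(-79808/81 - 13349) = 1/(-1161077/81) = -81/1161077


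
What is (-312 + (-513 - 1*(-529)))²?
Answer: 87616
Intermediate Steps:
(-312 + (-513 - 1*(-529)))² = (-312 + (-513 + 529))² = (-312 + 16)² = (-296)² = 87616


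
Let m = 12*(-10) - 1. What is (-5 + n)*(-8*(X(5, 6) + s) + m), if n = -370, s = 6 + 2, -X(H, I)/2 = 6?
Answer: 33375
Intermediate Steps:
X(H, I) = -12 (X(H, I) = -2*6 = -12)
s = 8
m = -121 (m = -120 - 1 = -121)
(-5 + n)*(-8*(X(5, 6) + s) + m) = (-5 - 370)*(-8*(-12 + 8) - 121) = -375*(-8*(-4) - 121) = -375*(32 - 121) = -375*(-89) = 33375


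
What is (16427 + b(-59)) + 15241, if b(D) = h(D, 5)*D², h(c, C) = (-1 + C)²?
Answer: 87364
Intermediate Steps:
b(D) = 16*D² (b(D) = (-1 + 5)²*D² = 4²*D² = 16*D²)
(16427 + b(-59)) + 15241 = (16427 + 16*(-59)²) + 15241 = (16427 + 16*3481) + 15241 = (16427 + 55696) + 15241 = 72123 + 15241 = 87364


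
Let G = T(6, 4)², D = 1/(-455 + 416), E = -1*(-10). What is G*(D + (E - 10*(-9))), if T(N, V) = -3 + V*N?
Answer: 573153/13 ≈ 44089.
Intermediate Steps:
E = 10
T(N, V) = -3 + N*V
D = -1/39 (D = 1/(-39) = -1/39 ≈ -0.025641)
G = 441 (G = (-3 + 6*4)² = (-3 + 24)² = 21² = 441)
G*(D + (E - 10*(-9))) = 441*(-1/39 + (10 - 10*(-9))) = 441*(-1/39 + (10 + 90)) = 441*(-1/39 + 100) = 441*(3899/39) = 573153/13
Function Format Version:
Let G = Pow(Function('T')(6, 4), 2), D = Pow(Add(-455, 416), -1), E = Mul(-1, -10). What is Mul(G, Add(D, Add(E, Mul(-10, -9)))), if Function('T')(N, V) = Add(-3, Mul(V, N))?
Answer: Rational(573153, 13) ≈ 44089.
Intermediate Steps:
E = 10
Function('T')(N, V) = Add(-3, Mul(N, V))
D = Rational(-1, 39) (D = Pow(-39, -1) = Rational(-1, 39) ≈ -0.025641)
G = 441 (G = Pow(Add(-3, Mul(6, 4)), 2) = Pow(Add(-3, 24), 2) = Pow(21, 2) = 441)
Mul(G, Add(D, Add(E, Mul(-10, -9)))) = Mul(441, Add(Rational(-1, 39), Add(10, Mul(-10, -9)))) = Mul(441, Add(Rational(-1, 39), Add(10, 90))) = Mul(441, Add(Rational(-1, 39), 100)) = Mul(441, Rational(3899, 39)) = Rational(573153, 13)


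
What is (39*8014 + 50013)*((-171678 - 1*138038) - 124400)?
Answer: -157392662844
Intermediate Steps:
(39*8014 + 50013)*((-171678 - 1*138038) - 124400) = (312546 + 50013)*((-171678 - 138038) - 124400) = 362559*(-309716 - 124400) = 362559*(-434116) = -157392662844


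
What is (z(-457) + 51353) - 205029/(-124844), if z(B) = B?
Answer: 6354265253/124844 ≈ 50898.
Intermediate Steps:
(z(-457) + 51353) - 205029/(-124844) = (-457 + 51353) - 205029/(-124844) = 50896 - 205029*(-1/124844) = 50896 + 205029/124844 = 6354265253/124844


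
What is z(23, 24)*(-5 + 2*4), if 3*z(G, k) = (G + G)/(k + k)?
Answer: 23/24 ≈ 0.95833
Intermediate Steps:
z(G, k) = G/(3*k) (z(G, k) = ((G + G)/(k + k))/3 = ((2*G)/((2*k)))/3 = ((2*G)*(1/(2*k)))/3 = (G/k)/3 = G/(3*k))
z(23, 24)*(-5 + 2*4) = ((⅓)*23/24)*(-5 + 2*4) = ((⅓)*23*(1/24))*(-5 + 8) = (23/72)*3 = 23/24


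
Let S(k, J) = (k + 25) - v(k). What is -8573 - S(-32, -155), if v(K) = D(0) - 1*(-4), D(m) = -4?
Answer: -8566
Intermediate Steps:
v(K) = 0 (v(K) = -4 - 1*(-4) = -4 + 4 = 0)
S(k, J) = 25 + k (S(k, J) = (k + 25) - 1*0 = (25 + k) + 0 = 25 + k)
-8573 - S(-32, -155) = -8573 - (25 - 32) = -8573 - 1*(-7) = -8573 + 7 = -8566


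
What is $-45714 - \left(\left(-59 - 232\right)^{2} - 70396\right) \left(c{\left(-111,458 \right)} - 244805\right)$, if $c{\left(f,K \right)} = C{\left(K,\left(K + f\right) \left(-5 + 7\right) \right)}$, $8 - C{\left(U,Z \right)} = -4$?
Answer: $3496822291$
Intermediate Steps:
$C{\left(U,Z \right)} = 12$ ($C{\left(U,Z \right)} = 8 - -4 = 8 + 4 = 12$)
$c{\left(f,K \right)} = 12$
$-45714 - \left(\left(-59 - 232\right)^{2} - 70396\right) \left(c{\left(-111,458 \right)} - 244805\right) = -45714 - \left(\left(-59 - 232\right)^{2} - 70396\right) \left(12 - 244805\right) = -45714 - \left(\left(-291\right)^{2} - 70396\right) \left(-244793\right) = -45714 - \left(84681 - 70396\right) \left(-244793\right) = -45714 - 14285 \left(-244793\right) = -45714 - -3496868005 = -45714 + 3496868005 = 3496822291$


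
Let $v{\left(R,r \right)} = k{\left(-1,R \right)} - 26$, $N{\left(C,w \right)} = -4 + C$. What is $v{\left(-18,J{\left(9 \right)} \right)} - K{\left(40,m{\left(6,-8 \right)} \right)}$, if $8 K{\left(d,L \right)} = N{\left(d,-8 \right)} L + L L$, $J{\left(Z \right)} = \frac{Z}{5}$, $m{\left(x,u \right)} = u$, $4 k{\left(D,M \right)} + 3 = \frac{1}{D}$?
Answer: $1$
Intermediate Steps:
$k{\left(D,M \right)} = - \frac{3}{4} + \frac{1}{4 D}$
$J{\left(Z \right)} = \frac{Z}{5}$ ($J{\left(Z \right)} = Z \frac{1}{5} = \frac{Z}{5}$)
$v{\left(R,r \right)} = -27$ ($v{\left(R,r \right)} = \frac{1 - -3}{4 \left(-1\right)} - 26 = \frac{1}{4} \left(-1\right) \left(1 + 3\right) - 26 = \frac{1}{4} \left(-1\right) 4 - 26 = -1 - 26 = -27$)
$K{\left(d,L \right)} = \frac{L^{2}}{8} + \frac{L \left(-4 + d\right)}{8}$ ($K{\left(d,L \right)} = \frac{\left(-4 + d\right) L + L L}{8} = \frac{L \left(-4 + d\right) + L^{2}}{8} = \frac{L^{2} + L \left(-4 + d\right)}{8} = \frac{L^{2}}{8} + \frac{L \left(-4 + d\right)}{8}$)
$v{\left(-18,J{\left(9 \right)} \right)} - K{\left(40,m{\left(6,-8 \right)} \right)} = -27 - \frac{1}{8} \left(-8\right) \left(-4 - 8 + 40\right) = -27 - \frac{1}{8} \left(-8\right) 28 = -27 - -28 = -27 + 28 = 1$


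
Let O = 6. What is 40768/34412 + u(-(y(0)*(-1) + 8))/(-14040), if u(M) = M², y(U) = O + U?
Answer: 5109331/4313790 ≈ 1.1844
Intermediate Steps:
y(U) = 6 + U
40768/34412 + u(-(y(0)*(-1) + 8))/(-14040) = 40768/34412 + (-((6 + 0)*(-1) + 8))²/(-14040) = 40768*(1/34412) + (-(6*(-1) + 8))²*(-1/14040) = 1456/1229 + (-(-6 + 8))²*(-1/14040) = 1456/1229 + (-1*2)²*(-1/14040) = 1456/1229 + (-2)²*(-1/14040) = 1456/1229 + 4*(-1/14040) = 1456/1229 - 1/3510 = 5109331/4313790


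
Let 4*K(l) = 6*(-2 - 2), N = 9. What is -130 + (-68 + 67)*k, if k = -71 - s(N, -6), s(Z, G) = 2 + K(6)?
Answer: -63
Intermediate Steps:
K(l) = -6 (K(l) = (6*(-2 - 2))/4 = (6*(-4))/4 = (1/4)*(-24) = -6)
s(Z, G) = -4 (s(Z, G) = 2 - 6 = -4)
k = -67 (k = -71 - 1*(-4) = -71 + 4 = -67)
-130 + (-68 + 67)*k = -130 + (-68 + 67)*(-67) = -130 - 1*(-67) = -130 + 67 = -63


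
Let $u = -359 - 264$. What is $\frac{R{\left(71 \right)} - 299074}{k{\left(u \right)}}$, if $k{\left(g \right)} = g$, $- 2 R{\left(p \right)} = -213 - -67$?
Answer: $\frac{299001}{623} \approx 479.94$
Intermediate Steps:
$R{\left(p \right)} = 73$ ($R{\left(p \right)} = - \frac{-213 - -67}{2} = - \frac{-213 + 67}{2} = \left(- \frac{1}{2}\right) \left(-146\right) = 73$)
$u = -623$ ($u = -359 - 264 = -623$)
$\frac{R{\left(71 \right)} - 299074}{k{\left(u \right)}} = \frac{73 - 299074}{-623} = \left(73 - 299074\right) \left(- \frac{1}{623}\right) = \left(-299001\right) \left(- \frac{1}{623}\right) = \frac{299001}{623}$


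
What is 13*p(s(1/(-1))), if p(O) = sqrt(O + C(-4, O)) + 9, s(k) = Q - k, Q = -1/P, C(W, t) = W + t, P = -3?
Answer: 117 + 26*I*sqrt(3)/3 ≈ 117.0 + 15.011*I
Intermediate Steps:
Q = 1/3 (Q = -1/(-3) = -1*(-1/3) = 1/3 ≈ 0.33333)
s(k) = 1/3 - k
p(O) = 9 + sqrt(-4 + 2*O) (p(O) = sqrt(O + (-4 + O)) + 9 = sqrt(-4 + 2*O) + 9 = 9 + sqrt(-4 + 2*O))
13*p(s(1/(-1))) = 13*(9 + sqrt(-4 + 2*(1/3 - 1/(-1)))) = 13*(9 + sqrt(-4 + 2*(1/3 - 1*(-1)))) = 13*(9 + sqrt(-4 + 2*(1/3 + 1))) = 13*(9 + sqrt(-4 + 2*(4/3))) = 13*(9 + sqrt(-4 + 8/3)) = 13*(9 + sqrt(-4/3)) = 13*(9 + 2*I*sqrt(3)/3) = 117 + 26*I*sqrt(3)/3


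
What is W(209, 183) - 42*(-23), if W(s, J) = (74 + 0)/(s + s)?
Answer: 201931/209 ≈ 966.18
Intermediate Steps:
W(s, J) = 37/s (W(s, J) = 74/((2*s)) = 74*(1/(2*s)) = 37/s)
W(209, 183) - 42*(-23) = 37/209 - 42*(-23) = 37*(1/209) + 966 = 37/209 + 966 = 201931/209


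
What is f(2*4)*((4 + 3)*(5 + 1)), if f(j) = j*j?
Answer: 2688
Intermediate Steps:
f(j) = j²
f(2*4)*((4 + 3)*(5 + 1)) = (2*4)²*((4 + 3)*(5 + 1)) = 8²*(7*6) = 64*42 = 2688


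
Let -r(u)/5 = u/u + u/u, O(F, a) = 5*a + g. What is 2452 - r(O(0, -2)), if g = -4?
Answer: 2462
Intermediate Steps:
O(F, a) = -4 + 5*a (O(F, a) = 5*a - 4 = -4 + 5*a)
r(u) = -10 (r(u) = -5*(u/u + u/u) = -5*(1 + 1) = -5*2 = -10)
2452 - r(O(0, -2)) = 2452 - 1*(-10) = 2452 + 10 = 2462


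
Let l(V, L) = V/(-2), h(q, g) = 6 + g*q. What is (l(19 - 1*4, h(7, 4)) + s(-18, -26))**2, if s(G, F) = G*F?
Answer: 848241/4 ≈ 2.1206e+5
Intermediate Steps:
l(V, L) = -V/2 (l(V, L) = V*(-1/2) = -V/2)
s(G, F) = F*G
(l(19 - 1*4, h(7, 4)) + s(-18, -26))**2 = (-(19 - 1*4)/2 - 26*(-18))**2 = (-(19 - 4)/2 + 468)**2 = (-1/2*15 + 468)**2 = (-15/2 + 468)**2 = (921/2)**2 = 848241/4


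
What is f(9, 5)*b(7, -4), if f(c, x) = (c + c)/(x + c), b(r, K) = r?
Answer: 9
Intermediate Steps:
f(c, x) = 2*c/(c + x) (f(c, x) = (2*c)/(c + x) = 2*c/(c + x))
f(9, 5)*b(7, -4) = (2*9/(9 + 5))*7 = (2*9/14)*7 = (2*9*(1/14))*7 = (9/7)*7 = 9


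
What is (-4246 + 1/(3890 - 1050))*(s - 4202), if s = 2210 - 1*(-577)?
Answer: 3412594837/568 ≈ 6.0081e+6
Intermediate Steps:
s = 2787 (s = 2210 + 577 = 2787)
(-4246 + 1/(3890 - 1050))*(s - 4202) = (-4246 + 1/(3890 - 1050))*(2787 - 4202) = (-4246 + 1/2840)*(-1415) = -12058639/2840*(-1415) = 3412594837/568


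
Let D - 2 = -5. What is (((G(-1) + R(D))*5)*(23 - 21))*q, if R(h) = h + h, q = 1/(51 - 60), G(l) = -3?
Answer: 10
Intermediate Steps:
D = -3 (D = 2 - 5 = -3)
q = -⅑ (q = 1/(-9) = -⅑ ≈ -0.11111)
R(h) = 2*h
(((G(-1) + R(D))*5)*(23 - 21))*q = (((-3 + 2*(-3))*5)*(23 - 21))*(-⅑) = (((-3 - 6)*5)*2)*(-⅑) = (-9*5*2)*(-⅑) = -45*2*(-⅑) = -90*(-⅑) = 10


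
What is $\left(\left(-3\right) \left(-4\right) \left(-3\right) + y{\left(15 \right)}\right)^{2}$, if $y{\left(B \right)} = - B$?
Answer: $2601$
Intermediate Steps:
$\left(\left(-3\right) \left(-4\right) \left(-3\right) + y{\left(15 \right)}\right)^{2} = \left(\left(-3\right) \left(-4\right) \left(-3\right) - 15\right)^{2} = \left(12 \left(-3\right) - 15\right)^{2} = \left(-36 - 15\right)^{2} = \left(-51\right)^{2} = 2601$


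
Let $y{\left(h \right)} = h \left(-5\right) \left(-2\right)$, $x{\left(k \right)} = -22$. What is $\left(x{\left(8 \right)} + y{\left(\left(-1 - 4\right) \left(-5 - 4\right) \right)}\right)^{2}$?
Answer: $183184$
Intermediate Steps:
$y{\left(h \right)} = 10 h$ ($y{\left(h \right)} = - 5 h \left(-2\right) = 10 h$)
$\left(x{\left(8 \right)} + y{\left(\left(-1 - 4\right) \left(-5 - 4\right) \right)}\right)^{2} = \left(-22 + 10 \left(-1 - 4\right) \left(-5 - 4\right)\right)^{2} = \left(-22 + 10 \left(\left(-5\right) \left(-9\right)\right)\right)^{2} = \left(-22 + 10 \cdot 45\right)^{2} = \left(-22 + 450\right)^{2} = 428^{2} = 183184$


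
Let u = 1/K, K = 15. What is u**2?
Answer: 1/225 ≈ 0.0044444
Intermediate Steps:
u = 1/15 ≈ 0.066667
u**2 = (1/15)**2 = 1/225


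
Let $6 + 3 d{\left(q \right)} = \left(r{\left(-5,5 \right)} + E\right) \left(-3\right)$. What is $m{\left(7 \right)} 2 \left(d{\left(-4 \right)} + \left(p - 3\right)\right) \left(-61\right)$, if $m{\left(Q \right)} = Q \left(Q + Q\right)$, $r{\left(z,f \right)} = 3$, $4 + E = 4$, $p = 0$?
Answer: $95648$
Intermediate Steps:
$E = 0$ ($E = -4 + 4 = 0$)
$m{\left(Q \right)} = 2 Q^{2}$ ($m{\left(Q \right)} = Q 2 Q = 2 Q^{2}$)
$d{\left(q \right)} = -5$ ($d{\left(q \right)} = -2 + \frac{\left(3 + 0\right) \left(-3\right)}{3} = -2 + \frac{3 \left(-3\right)}{3} = -2 + \frac{1}{3} \left(-9\right) = -2 - 3 = -5$)
$m{\left(7 \right)} 2 \left(d{\left(-4 \right)} + \left(p - 3\right)\right) \left(-61\right) = 2 \cdot 7^{2} \cdot 2 \left(-5 + \left(0 - 3\right)\right) \left(-61\right) = 2 \cdot 49 \cdot 2 \left(-5 + \left(0 - 3\right)\right) \left(-61\right) = 98 \cdot 2 \left(-5 - 3\right) \left(-61\right) = 98 \cdot 2 \left(-8\right) \left(-61\right) = 98 \left(-16\right) \left(-61\right) = \left(-1568\right) \left(-61\right) = 95648$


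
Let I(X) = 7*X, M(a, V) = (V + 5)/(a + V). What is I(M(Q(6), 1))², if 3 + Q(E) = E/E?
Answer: 1764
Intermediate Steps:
Q(E) = -2 (Q(E) = -3 + E/E = -3 + 1 = -2)
M(a, V) = (5 + V)/(V + a)
I(M(Q(6), 1))² = (7*((5 + 1)/(1 - 2)))² = (7*(6/(-1)))² = (7*(-1*6))² = (7*(-6))² = (-42)² = 1764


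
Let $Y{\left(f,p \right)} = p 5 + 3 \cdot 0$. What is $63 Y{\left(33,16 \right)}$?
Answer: $5040$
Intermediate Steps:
$Y{\left(f,p \right)} = 5 p$ ($Y{\left(f,p \right)} = 5 p + 0 = 5 p$)
$63 Y{\left(33,16 \right)} = 63 \cdot 5 \cdot 16 = 63 \cdot 80 = 5040$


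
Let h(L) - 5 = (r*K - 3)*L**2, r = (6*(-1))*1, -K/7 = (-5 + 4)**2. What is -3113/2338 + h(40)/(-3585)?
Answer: -31412599/1676346 ≈ -18.739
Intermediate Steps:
K = -7 (K = -7*(-5 + 4)**2 = -7*(-1)**2 = -7*1 = -7)
r = -6 (r = -6*1 = -6)
h(L) = 5 + 39*L**2 (h(L) = 5 + (-6*(-7) - 3)*L**2 = 5 + (42 - 3)*L**2 = 5 + 39*L**2)
-3113/2338 + h(40)/(-3585) = -3113/2338 + (5 + 39*40**2)/(-3585) = -3113*1/2338 + (5 + 39*1600)*(-1/3585) = -3113/2338 + (5 + 62400)*(-1/3585) = -3113/2338 + 62405*(-1/3585) = -3113/2338 - 12481/717 = -31412599/1676346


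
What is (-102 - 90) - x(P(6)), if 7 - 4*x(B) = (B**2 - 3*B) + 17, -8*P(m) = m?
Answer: -12083/64 ≈ -188.80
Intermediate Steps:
P(m) = -m/8
x(B) = -5/2 - B**2/4 + 3*B/4 (x(B) = 7/4 - ((B**2 - 3*B) + 17)/4 = 7/4 - (17 + B**2 - 3*B)/4 = 7/4 + (-17/4 - B**2/4 + 3*B/4) = -5/2 - B**2/4 + 3*B/4)
(-102 - 90) - x(P(6)) = (-102 - 90) - (-5/2 - (-1/8*6)**2/4 + 3*(-1/8*6)/4) = -192 - (-5/2 - (-3/4)**2/4 + (3/4)*(-3/4)) = -192 - (-5/2 - 1/4*9/16 - 9/16) = -192 - (-5/2 - 9/64 - 9/16) = -192 - 1*(-205/64) = -192 + 205/64 = -12083/64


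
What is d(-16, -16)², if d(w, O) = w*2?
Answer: 1024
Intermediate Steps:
d(w, O) = 2*w
d(-16, -16)² = (2*(-16))² = (-32)² = 1024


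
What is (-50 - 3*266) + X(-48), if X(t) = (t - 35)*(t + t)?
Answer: 7120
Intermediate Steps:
X(t) = 2*t*(-35 + t) (X(t) = (-35 + t)*(2*t) = 2*t*(-35 + t))
(-50 - 3*266) + X(-48) = (-50 - 3*266) + 2*(-48)*(-35 - 48) = (-50 - 798) + 2*(-48)*(-83) = -848 + 7968 = 7120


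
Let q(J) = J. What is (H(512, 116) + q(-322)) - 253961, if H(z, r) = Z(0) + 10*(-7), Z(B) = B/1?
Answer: -254353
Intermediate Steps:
Z(B) = B (Z(B) = B*1 = B)
H(z, r) = -70 (H(z, r) = 0 + 10*(-7) = 0 - 70 = -70)
(H(512, 116) + q(-322)) - 253961 = (-70 - 322) - 253961 = -392 - 253961 = -254353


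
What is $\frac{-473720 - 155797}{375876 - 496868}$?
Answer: $\frac{629517}{120992} \approx 5.203$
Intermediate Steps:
$\frac{-473720 - 155797}{375876 - 496868} = - \frac{629517}{-120992} = \left(-629517\right) \left(- \frac{1}{120992}\right) = \frac{629517}{120992}$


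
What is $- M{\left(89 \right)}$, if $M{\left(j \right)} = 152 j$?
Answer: $-13528$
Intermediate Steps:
$- M{\left(89 \right)} = - 152 \cdot 89 = \left(-1\right) 13528 = -13528$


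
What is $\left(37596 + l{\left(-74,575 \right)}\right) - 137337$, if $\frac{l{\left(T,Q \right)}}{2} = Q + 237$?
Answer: $-98117$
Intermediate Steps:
$l{\left(T,Q \right)} = 474 + 2 Q$ ($l{\left(T,Q \right)} = 2 \left(Q + 237\right) = 2 \left(237 + Q\right) = 474 + 2 Q$)
$\left(37596 + l{\left(-74,575 \right)}\right) - 137337 = \left(37596 + \left(474 + 2 \cdot 575\right)\right) - 137337 = \left(37596 + \left(474 + 1150\right)\right) - 137337 = \left(37596 + 1624\right) - 137337 = 39220 - 137337 = -98117$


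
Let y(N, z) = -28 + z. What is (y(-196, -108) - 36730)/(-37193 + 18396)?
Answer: 36866/18797 ≈ 1.9613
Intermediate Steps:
(y(-196, -108) - 36730)/(-37193 + 18396) = ((-28 - 108) - 36730)/(-37193 + 18396) = (-136 - 36730)/(-18797) = -36866*(-1/18797) = 36866/18797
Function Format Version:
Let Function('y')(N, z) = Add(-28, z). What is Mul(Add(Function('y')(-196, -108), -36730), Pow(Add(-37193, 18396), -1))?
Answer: Rational(36866, 18797) ≈ 1.9613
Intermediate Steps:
Mul(Add(Function('y')(-196, -108), -36730), Pow(Add(-37193, 18396), -1)) = Mul(Add(Add(-28, -108), -36730), Pow(Add(-37193, 18396), -1)) = Mul(Add(-136, -36730), Pow(-18797, -1)) = Mul(-36866, Rational(-1, 18797)) = Rational(36866, 18797)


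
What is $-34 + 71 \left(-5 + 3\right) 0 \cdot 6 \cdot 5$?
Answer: $-34$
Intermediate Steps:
$-34 + 71 \left(-5 + 3\right) 0 \cdot 6 \cdot 5 = -34 + 71 \left(-2\right) 0 \cdot 6 \cdot 5 = -34 + 71 \cdot 0 \cdot 6 \cdot 5 = -34 + 71 \cdot 0 \cdot 5 = -34 + 71 \cdot 0 = -34 + 0 = -34$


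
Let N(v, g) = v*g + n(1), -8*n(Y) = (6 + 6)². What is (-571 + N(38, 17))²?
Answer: 3249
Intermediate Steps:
n(Y) = -18 (n(Y) = -(6 + 6)²/8 = -⅛*12² = -⅛*144 = -18)
N(v, g) = -18 + g*v (N(v, g) = v*g - 18 = g*v - 18 = -18 + g*v)
(-571 + N(38, 17))² = (-571 + (-18 + 17*38))² = (-571 + (-18 + 646))² = (-571 + 628)² = 57² = 3249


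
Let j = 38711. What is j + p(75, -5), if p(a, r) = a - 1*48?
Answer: 38738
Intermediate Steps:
p(a, r) = -48 + a (p(a, r) = a - 48 = -48 + a)
j + p(75, -5) = 38711 + (-48 + 75) = 38711 + 27 = 38738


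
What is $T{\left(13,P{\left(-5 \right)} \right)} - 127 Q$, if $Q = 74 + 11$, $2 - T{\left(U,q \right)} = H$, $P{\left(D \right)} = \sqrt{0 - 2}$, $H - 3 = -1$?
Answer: $-10795$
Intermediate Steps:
$H = 2$ ($H = 3 - 1 = 2$)
$P{\left(D \right)} = i \sqrt{2}$ ($P{\left(D \right)} = \sqrt{-2} = i \sqrt{2}$)
$T{\left(U,q \right)} = 0$ ($T{\left(U,q \right)} = 2 - 2 = 0$)
$Q = 85$
$T{\left(13,P{\left(-5 \right)} \right)} - 127 Q = 0 - 10795 = -10795$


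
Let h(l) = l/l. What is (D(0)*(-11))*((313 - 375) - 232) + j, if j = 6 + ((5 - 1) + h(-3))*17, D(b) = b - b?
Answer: 91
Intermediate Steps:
D(b) = 0
h(l) = 1
j = 91 (j = 6 + ((5 - 1) + 1)*17 = 6 + (4 + 1)*17 = 6 + 5*17 = 6 + 85 = 91)
(D(0)*(-11))*((313 - 375) - 232) + j = (0*(-11))*((313 - 375) - 232) + 91 = 0*(-62 - 232) + 91 = 0*(-294) + 91 = 0 + 91 = 91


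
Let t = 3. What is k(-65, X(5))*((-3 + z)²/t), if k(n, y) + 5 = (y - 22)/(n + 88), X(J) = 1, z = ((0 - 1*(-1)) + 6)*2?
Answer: -16456/69 ≈ -238.49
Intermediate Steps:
z = 14 (z = ((0 + 1) + 6)*2 = (1 + 6)*2 = 7*2 = 14)
k(n, y) = -5 + (-22 + y)/(88 + n) (k(n, y) = -5 + (y - 22)/(n + 88) = -5 + (-22 + y)/(88 + n))
k(-65, X(5))*((-3 + z)²/t) = ((-462 + 1 - 5*(-65))/(88 - 65))*((-3 + 14)²/3) = ((-462 + 1 + 325)/23)*(11²*(⅓)) = ((1/23)*(-136))*(121*(⅓)) = -136/23*121/3 = -16456/69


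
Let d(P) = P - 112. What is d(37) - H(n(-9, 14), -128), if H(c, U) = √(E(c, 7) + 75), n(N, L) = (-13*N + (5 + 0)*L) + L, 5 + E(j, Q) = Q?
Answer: -75 - √77 ≈ -83.775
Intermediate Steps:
E(j, Q) = -5 + Q
d(P) = -112 + P
n(N, L) = -13*N + 6*L (n(N, L) = (-13*N + 5*L) + L = -13*N + 6*L)
H(c, U) = √77 (H(c, U) = √((-5 + 7) + 75) = √(2 + 75) = √77)
d(37) - H(n(-9, 14), -128) = (-112 + 37) - √77 = -75 - √77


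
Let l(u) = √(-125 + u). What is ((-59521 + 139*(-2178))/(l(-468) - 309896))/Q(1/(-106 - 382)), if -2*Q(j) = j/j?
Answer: -224527709296/96035531409 - 724526*I*√593/96035531409 ≈ -2.338 - 0.00018372*I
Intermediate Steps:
Q(j) = -½ (Q(j) = -j/(2*j) = -½*1 = -½)
((-59521 + 139*(-2178))/(l(-468) - 309896))/Q(1/(-106 - 382)) = ((-59521 + 139*(-2178))/(√(-125 - 468) - 309896))/(-½) = ((-59521 - 302742)/(√(-593) - 309896))*(-2) = -362263/(I*√593 - 309896)*(-2) = -362263/(-309896 + I*√593)*(-2) = 724526/(-309896 + I*√593)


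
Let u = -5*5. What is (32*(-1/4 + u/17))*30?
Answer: -28080/17 ≈ -1651.8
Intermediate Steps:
u = -25
(32*(-1/4 + u/17))*30 = (32*(-1/4 - 25/17))*30 = (32*(-117/68))*30 = -936/17*30 = -28080/17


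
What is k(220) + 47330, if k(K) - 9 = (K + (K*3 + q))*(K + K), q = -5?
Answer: 432339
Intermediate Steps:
k(K) = 9 + 2*K*(-5 + 4*K) (k(K) = 9 + (K + (K*3 - 5))*(K + K) = 9 + (K + (3*K - 5))*(2*K) = 9 + (K + (-5 + 3*K))*(2*K) = 9 + (-5 + 4*K)*(2*K) = 9 + 2*K*(-5 + 4*K))
k(220) + 47330 = (9 - 10*220 + 8*220²) + 47330 = (9 - 2200 + 8*48400) + 47330 = (9 - 2200 + 387200) + 47330 = 385009 + 47330 = 432339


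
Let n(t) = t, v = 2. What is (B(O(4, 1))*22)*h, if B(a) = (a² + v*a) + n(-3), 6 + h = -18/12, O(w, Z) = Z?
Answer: 0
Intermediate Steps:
h = -15/2 (h = -6 - 18/12 = -6 - 18*1/12 = -6 - 3/2 = -15/2 ≈ -7.5000)
B(a) = -3 + a² + 2*a (B(a) = (a² + 2*a) - 3 = -3 + a² + 2*a)
(B(O(4, 1))*22)*h = ((-3 + 1² + 2*1)*22)*(-15/2) = ((-3 + 1 + 2)*22)*(-15/2) = (0*22)*(-15/2) = 0*(-15/2) = 0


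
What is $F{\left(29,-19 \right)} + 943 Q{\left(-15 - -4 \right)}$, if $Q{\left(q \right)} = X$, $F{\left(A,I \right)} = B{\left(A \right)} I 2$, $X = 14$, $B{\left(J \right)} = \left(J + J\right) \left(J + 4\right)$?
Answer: $-59530$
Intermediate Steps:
$B{\left(J \right)} = 2 J \left(4 + J\right)$
$F{\left(A,I \right)} = 4 A I \left(4 + A\right)$ ($F{\left(A,I \right)} = 2 A \left(4 + A\right) I 2 = 2 A I \left(4 + A\right) 2 = 4 A I \left(4 + A\right)$)
$Q{\left(q \right)} = 14$
$F{\left(29,-19 \right)} + 943 Q{\left(-15 - -4 \right)} = 4 \cdot 29 \left(-19\right) \left(4 + 29\right) + 943 \cdot 14 = 4 \cdot 29 \left(-19\right) 33 + 13202 = -72732 + 13202 = -59530$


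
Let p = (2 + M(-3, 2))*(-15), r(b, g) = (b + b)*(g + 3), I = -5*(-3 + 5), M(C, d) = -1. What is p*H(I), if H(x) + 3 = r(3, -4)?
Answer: 135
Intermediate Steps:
I = -10 (I = -5*2 = -10)
r(b, g) = 2*b*(3 + g) (r(b, g) = (2*b)*(3 + g) = 2*b*(3 + g))
H(x) = -9 (H(x) = -3 + 2*3*(3 - 4) = -3 + 2*3*(-1) = -3 - 6 = -9)
p = -15 (p = (2 - 1)*(-15) = 1*(-15) = -15)
p*H(I) = -15*(-9) = 135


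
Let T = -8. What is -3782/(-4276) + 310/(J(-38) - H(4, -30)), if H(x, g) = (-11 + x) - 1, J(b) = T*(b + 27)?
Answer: 211079/51312 ≈ 4.1136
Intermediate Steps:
J(b) = -216 - 8*b (J(b) = -8*(b + 27) = -8*(27 + b) = -216 - 8*b)
H(x, g) = -12 + x
-3782/(-4276) + 310/(J(-38) - H(4, -30)) = -3782/(-4276) + 310/((-216 - 8*(-38)) - (-12 + 4)) = -3782*(-1/4276) + 310/((-216 + 304) - 1*(-8)) = 1891/2138 + 310/(88 + 8) = 1891/2138 + 310/96 = 1891/2138 + 310*(1/96) = 1891/2138 + 155/48 = 211079/51312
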